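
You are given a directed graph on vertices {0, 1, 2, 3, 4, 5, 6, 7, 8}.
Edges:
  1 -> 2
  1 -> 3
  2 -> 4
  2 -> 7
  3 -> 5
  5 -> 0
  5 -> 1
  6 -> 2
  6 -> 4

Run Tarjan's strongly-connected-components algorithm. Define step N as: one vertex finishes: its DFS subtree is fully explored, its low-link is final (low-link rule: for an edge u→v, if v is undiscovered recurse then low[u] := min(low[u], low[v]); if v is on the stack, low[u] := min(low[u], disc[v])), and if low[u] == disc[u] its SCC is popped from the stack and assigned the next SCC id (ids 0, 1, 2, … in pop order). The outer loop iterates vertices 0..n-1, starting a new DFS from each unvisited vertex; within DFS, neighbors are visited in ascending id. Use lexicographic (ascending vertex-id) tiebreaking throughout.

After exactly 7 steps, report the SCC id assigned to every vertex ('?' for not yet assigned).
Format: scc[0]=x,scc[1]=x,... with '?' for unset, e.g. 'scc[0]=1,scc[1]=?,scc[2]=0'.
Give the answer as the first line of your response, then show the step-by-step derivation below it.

scc[0]=0,scc[1]=4,scc[2]=3,scc[3]=4,scc[4]=1,scc[5]=4,scc[6]=?,scc[7]=2,scc[8]=?

step 1: low=(low[0]=0,low[1]=?,low[2]=?,low[3]=?,low[4]=?,low[5]=?,low[6]=?,low[7]=?,low[8]=?); scc=(scc[0]=0,scc[1]=?,scc[2]=?,scc[3]=?,scc[4]=?,scc[5]=?,scc[6]=?,scc[7]=?,scc[8]=?)
step 2: low=(low[0]=0,low[1]=1,low[2]=2,low[3]=?,low[4]=3,low[5]=?,low[6]=?,low[7]=?,low[8]=?); scc=(scc[0]=0,scc[1]=?,scc[2]=?,scc[3]=?,scc[4]=1,scc[5]=?,scc[6]=?,scc[7]=?,scc[8]=?)
step 3: low=(low[0]=0,low[1]=1,low[2]=2,low[3]=?,low[4]=3,low[5]=?,low[6]=?,low[7]=4,low[8]=?); scc=(scc[0]=0,scc[1]=?,scc[2]=?,scc[3]=?,scc[4]=1,scc[5]=?,scc[6]=?,scc[7]=2,scc[8]=?)
step 4: low=(low[0]=0,low[1]=1,low[2]=2,low[3]=?,low[4]=3,low[5]=?,low[6]=?,low[7]=4,low[8]=?); scc=(scc[0]=0,scc[1]=?,scc[2]=3,scc[3]=?,scc[4]=1,scc[5]=?,scc[6]=?,scc[7]=2,scc[8]=?)
step 5: low=(low[0]=0,low[1]=1,low[2]=2,low[3]=5,low[4]=3,low[5]=1,low[6]=?,low[7]=4,low[8]=?); scc=(scc[0]=0,scc[1]=?,scc[2]=3,scc[3]=?,scc[4]=1,scc[5]=?,scc[6]=?,scc[7]=2,scc[8]=?)
step 6: low=(low[0]=0,low[1]=1,low[2]=2,low[3]=1,low[4]=3,low[5]=1,low[6]=?,low[7]=4,low[8]=?); scc=(scc[0]=0,scc[1]=?,scc[2]=3,scc[3]=?,scc[4]=1,scc[5]=?,scc[6]=?,scc[7]=2,scc[8]=?)
step 7: low=(low[0]=0,low[1]=1,low[2]=2,low[3]=1,low[4]=3,low[5]=1,low[6]=?,low[7]=4,low[8]=?); scc=(scc[0]=0,scc[1]=4,scc[2]=3,scc[3]=4,scc[4]=1,scc[5]=4,scc[6]=?,scc[7]=2,scc[8]=?)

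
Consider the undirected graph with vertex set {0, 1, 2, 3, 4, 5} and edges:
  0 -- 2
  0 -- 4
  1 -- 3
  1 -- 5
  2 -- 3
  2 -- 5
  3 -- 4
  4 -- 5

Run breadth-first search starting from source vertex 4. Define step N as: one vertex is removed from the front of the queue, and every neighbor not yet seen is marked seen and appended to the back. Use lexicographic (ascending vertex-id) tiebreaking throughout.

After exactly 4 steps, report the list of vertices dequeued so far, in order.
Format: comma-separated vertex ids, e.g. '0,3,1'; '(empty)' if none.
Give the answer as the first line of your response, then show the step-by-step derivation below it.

4,0,3,5

step 1: dequeue 4; queue=[0,3,5]; order=4
step 2: dequeue 0; queue=[3,5,2]; order=4,0
step 3: dequeue 3; queue=[5,2,1]; order=4,0,3
step 4: dequeue 5; queue=[2,1]; order=4,0,3,5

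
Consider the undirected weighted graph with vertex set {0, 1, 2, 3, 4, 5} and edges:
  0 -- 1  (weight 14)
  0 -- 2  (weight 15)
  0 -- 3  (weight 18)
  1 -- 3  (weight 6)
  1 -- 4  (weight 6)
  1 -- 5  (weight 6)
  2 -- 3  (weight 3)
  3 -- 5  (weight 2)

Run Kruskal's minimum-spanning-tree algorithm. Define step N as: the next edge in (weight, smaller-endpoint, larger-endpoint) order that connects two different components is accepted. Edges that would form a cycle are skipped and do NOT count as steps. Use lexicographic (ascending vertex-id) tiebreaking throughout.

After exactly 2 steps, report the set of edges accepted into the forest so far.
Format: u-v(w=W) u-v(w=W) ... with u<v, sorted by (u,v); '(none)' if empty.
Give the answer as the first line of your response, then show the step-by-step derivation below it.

2-3(w=3) 3-5(w=2)

step 1: add edge 3-5 (w=2); MST = {3-5(w=2)}
step 2: add edge 2-3 (w=3); MST = {2-3(w=3) 3-5(w=2)}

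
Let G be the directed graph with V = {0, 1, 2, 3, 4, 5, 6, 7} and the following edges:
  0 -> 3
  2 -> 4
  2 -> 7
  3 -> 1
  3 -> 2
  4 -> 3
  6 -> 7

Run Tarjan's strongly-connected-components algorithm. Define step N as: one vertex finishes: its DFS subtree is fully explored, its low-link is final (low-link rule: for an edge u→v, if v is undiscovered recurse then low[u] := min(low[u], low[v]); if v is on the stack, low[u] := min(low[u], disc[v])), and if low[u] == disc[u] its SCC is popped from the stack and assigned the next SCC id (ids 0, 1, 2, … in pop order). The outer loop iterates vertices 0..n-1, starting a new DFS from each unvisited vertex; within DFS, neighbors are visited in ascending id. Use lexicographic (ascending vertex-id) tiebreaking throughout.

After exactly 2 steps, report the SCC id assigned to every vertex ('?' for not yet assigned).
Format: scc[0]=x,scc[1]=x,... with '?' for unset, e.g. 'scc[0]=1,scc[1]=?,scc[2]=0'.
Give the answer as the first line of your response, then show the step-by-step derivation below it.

scc[0]=?,scc[1]=0,scc[2]=?,scc[3]=?,scc[4]=?,scc[5]=?,scc[6]=?,scc[7]=?

step 1: low=(low[0]=0,low[1]=2,low[2]=?,low[3]=1,low[4]=?,low[5]=?,low[6]=?,low[7]=?); scc=(scc[0]=?,scc[1]=0,scc[2]=?,scc[3]=?,scc[4]=?,scc[5]=?,scc[6]=?,scc[7]=?)
step 2: low=(low[0]=0,low[1]=2,low[2]=3,low[3]=1,low[4]=1,low[5]=?,low[6]=?,low[7]=?); scc=(scc[0]=?,scc[1]=0,scc[2]=?,scc[3]=?,scc[4]=?,scc[5]=?,scc[6]=?,scc[7]=?)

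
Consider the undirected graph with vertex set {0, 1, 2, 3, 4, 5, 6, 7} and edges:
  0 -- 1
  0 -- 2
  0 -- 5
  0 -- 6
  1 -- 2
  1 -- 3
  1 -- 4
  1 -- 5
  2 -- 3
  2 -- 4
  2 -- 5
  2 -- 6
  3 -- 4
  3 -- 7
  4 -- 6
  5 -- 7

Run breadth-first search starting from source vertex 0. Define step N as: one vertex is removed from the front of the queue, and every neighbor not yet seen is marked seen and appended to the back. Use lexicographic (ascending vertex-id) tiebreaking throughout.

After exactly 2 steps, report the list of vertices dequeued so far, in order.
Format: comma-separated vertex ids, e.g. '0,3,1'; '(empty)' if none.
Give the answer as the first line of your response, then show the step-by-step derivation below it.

0,1

step 1: dequeue 0; queue=[1,2,5,6]; order=0
step 2: dequeue 1; queue=[2,5,6,3,4]; order=0,1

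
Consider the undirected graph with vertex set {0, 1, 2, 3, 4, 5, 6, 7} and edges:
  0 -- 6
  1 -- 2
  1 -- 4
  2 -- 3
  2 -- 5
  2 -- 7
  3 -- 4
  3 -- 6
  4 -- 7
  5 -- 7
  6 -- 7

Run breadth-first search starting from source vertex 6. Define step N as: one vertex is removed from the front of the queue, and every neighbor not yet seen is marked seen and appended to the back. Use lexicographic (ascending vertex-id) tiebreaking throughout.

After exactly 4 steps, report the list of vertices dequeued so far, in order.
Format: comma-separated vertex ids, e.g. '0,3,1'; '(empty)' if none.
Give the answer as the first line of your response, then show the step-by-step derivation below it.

6,0,3,7

step 1: dequeue 6; queue=[0,3,7]; order=6
step 2: dequeue 0; queue=[3,7]; order=6,0
step 3: dequeue 3; queue=[7,2,4]; order=6,0,3
step 4: dequeue 7; queue=[2,4,5]; order=6,0,3,7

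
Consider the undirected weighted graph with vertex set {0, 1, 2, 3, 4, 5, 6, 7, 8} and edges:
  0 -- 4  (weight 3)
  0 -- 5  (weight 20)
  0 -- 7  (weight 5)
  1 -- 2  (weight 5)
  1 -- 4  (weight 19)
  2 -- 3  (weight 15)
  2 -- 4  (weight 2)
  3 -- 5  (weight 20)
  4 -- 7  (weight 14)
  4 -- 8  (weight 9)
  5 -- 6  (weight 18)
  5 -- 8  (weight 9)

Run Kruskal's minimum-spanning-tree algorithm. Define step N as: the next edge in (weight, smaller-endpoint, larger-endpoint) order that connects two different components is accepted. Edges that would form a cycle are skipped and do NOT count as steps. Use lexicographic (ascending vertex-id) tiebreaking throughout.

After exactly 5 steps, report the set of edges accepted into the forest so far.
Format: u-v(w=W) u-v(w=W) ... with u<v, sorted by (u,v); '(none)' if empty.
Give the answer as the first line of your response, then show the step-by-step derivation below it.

0-4(w=3) 0-7(w=5) 1-2(w=5) 2-4(w=2) 4-8(w=9)

step 1: add edge 2-4 (w=2); MST = {2-4(w=2)}
step 2: add edge 0-4 (w=3); MST = {0-4(w=3) 2-4(w=2)}
step 3: add edge 0-7 (w=5); MST = {0-4(w=3) 0-7(w=5) 2-4(w=2)}
step 4: add edge 1-2 (w=5); MST = {0-4(w=3) 0-7(w=5) 1-2(w=5) 2-4(w=2)}
step 5: add edge 4-8 (w=9); MST = {0-4(w=3) 0-7(w=5) 1-2(w=5) 2-4(w=2) 4-8(w=9)}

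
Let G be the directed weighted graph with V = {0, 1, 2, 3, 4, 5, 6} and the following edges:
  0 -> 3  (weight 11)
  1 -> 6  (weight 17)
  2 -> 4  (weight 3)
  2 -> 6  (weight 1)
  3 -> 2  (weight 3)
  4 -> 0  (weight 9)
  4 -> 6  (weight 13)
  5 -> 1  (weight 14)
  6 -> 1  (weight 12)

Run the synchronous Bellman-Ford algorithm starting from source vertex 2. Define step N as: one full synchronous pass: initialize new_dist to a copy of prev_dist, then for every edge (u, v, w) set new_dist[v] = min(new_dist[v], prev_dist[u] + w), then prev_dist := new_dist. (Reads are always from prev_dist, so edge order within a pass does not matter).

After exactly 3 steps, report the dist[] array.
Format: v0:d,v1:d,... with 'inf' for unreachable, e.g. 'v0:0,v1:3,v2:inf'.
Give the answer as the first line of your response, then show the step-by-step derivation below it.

v0:12,v1:13,v2:0,v3:23,v4:3,v5:inf,v6:1

step 1: dist = v0:inf,v1:inf,v2:0,v3:inf,v4:3,v5:inf,v6:1
step 2: dist = v0:12,v1:13,v2:0,v3:inf,v4:3,v5:inf,v6:1
step 3: dist = v0:12,v1:13,v2:0,v3:23,v4:3,v5:inf,v6:1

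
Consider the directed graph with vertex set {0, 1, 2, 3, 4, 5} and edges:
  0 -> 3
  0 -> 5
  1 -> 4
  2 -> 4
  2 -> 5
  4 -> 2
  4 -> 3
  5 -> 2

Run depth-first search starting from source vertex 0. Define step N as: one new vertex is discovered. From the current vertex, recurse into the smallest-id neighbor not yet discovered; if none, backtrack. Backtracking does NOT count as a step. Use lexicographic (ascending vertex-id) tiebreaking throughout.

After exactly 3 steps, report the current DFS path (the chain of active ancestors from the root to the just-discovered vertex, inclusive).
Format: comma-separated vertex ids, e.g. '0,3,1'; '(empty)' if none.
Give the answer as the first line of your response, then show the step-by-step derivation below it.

0,5

step 1: discover 0; path=0; order=0
step 2: discover 3; path=0>3; order=0,3
step 3: discover 5; path=0>5; order=0,3,5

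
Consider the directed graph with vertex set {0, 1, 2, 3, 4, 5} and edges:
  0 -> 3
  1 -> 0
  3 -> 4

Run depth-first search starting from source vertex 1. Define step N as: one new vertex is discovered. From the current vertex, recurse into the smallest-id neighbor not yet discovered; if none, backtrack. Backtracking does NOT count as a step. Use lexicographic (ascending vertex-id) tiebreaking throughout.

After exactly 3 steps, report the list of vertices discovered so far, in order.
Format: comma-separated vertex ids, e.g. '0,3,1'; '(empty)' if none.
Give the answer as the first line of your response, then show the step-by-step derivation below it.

1,0,3

step 1: discover 1; path=1; order=1
step 2: discover 0; path=1>0; order=1,0
step 3: discover 3; path=1>0>3; order=1,0,3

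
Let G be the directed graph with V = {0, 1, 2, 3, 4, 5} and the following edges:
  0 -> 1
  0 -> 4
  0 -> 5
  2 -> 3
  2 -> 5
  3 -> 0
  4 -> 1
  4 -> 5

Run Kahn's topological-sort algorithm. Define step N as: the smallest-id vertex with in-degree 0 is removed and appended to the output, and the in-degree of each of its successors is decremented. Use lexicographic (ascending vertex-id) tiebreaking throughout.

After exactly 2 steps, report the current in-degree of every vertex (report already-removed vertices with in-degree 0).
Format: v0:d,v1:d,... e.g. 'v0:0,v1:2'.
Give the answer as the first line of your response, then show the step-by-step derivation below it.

v0:0,v1:2,v2:0,v3:0,v4:1,v5:2

step 1: output 2; order=[2]; indeg=(1,2,0,0,1,2)
step 2: output 3; order=[2,3]; indeg=(0,2,0,0,1,2)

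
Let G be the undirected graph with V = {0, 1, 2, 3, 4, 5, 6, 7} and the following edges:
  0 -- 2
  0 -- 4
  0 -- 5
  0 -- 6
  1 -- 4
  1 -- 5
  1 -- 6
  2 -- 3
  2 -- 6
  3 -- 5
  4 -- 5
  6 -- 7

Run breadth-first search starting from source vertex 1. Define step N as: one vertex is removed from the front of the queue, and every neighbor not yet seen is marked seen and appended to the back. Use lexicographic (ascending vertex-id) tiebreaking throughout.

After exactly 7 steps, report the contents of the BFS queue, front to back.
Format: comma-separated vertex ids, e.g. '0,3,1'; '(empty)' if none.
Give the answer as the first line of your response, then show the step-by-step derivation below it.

7

step 1: dequeue 1; queue=[4,5,6]; order=1
step 2: dequeue 4; queue=[5,6,0]; order=1,4
step 3: dequeue 5; queue=[6,0,3]; order=1,4,5
step 4: dequeue 6; queue=[0,3,2,7]; order=1,4,5,6
step 5: dequeue 0; queue=[3,2,7]; order=1,4,5,6,0
step 6: dequeue 3; queue=[2,7]; order=1,4,5,6,0,3
step 7: dequeue 2; queue=[7]; order=1,4,5,6,0,3,2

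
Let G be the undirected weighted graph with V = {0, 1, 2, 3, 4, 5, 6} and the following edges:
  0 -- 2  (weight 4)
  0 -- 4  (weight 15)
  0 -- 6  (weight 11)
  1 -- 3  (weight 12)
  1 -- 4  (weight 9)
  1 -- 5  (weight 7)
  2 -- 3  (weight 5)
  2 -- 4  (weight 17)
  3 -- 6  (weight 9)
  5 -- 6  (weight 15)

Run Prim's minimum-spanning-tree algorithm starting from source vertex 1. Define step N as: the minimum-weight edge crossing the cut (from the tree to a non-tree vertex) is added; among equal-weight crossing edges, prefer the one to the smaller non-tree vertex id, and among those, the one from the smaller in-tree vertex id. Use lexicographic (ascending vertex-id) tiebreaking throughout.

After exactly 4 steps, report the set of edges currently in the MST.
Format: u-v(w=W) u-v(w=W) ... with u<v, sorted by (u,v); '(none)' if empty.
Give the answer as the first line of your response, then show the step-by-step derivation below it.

1-3(w=12) 1-4(w=9) 1-5(w=7) 2-3(w=5)

step 1: add edge 1-5 (w=7); MST = {1-5(w=7)}
step 2: add edge 1-4 (w=9); MST = {1-4(w=9) 1-5(w=7)}
step 3: add edge 1-3 (w=12); MST = {1-3(w=12) 1-4(w=9) 1-5(w=7)}
step 4: add edge 2-3 (w=5); MST = {1-3(w=12) 1-4(w=9) 1-5(w=7) 2-3(w=5)}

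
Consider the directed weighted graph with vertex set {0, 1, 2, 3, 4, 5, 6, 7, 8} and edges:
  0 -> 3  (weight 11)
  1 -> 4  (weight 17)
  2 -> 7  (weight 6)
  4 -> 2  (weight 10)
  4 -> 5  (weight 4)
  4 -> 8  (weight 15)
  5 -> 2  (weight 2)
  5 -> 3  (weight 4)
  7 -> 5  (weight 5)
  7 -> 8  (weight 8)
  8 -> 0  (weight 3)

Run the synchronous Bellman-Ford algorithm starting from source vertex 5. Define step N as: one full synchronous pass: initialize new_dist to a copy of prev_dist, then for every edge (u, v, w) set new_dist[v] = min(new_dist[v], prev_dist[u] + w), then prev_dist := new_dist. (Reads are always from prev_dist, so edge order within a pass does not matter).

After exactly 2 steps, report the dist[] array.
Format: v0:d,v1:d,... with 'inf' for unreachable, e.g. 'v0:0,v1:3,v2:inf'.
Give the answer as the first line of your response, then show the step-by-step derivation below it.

v0:inf,v1:inf,v2:2,v3:4,v4:inf,v5:0,v6:inf,v7:8,v8:inf

step 1: dist = v0:inf,v1:inf,v2:2,v3:4,v4:inf,v5:0,v6:inf,v7:inf,v8:inf
step 2: dist = v0:inf,v1:inf,v2:2,v3:4,v4:inf,v5:0,v6:inf,v7:8,v8:inf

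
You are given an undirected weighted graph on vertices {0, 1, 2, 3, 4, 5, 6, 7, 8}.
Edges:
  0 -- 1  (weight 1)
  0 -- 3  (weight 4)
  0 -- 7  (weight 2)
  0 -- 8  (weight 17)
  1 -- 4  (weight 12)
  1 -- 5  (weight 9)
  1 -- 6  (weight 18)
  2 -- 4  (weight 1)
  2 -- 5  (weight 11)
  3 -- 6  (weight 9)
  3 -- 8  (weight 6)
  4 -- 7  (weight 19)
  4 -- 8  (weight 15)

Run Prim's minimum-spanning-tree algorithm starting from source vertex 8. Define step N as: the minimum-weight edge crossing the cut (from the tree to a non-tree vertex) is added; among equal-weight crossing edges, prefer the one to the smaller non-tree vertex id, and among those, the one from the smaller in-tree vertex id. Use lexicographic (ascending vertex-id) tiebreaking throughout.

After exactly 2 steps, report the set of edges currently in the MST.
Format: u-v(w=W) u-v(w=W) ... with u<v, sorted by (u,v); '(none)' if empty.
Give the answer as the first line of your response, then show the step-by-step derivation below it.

0-3(w=4) 3-8(w=6)

step 1: add edge 3-8 (w=6); MST = {3-8(w=6)}
step 2: add edge 0-3 (w=4); MST = {0-3(w=4) 3-8(w=6)}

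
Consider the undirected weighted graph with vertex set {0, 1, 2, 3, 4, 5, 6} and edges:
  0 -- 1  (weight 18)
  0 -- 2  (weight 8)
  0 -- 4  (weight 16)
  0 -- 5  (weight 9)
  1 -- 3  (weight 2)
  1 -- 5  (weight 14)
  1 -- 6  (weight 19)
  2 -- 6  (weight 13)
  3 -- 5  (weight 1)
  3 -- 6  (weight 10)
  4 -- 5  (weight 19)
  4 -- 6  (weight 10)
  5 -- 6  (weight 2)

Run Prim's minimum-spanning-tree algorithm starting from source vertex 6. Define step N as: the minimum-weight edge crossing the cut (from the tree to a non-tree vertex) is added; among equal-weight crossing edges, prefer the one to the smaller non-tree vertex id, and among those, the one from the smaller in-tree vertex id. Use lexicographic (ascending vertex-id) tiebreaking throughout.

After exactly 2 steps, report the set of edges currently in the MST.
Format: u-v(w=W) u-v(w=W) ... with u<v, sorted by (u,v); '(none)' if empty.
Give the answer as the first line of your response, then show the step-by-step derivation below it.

3-5(w=1) 5-6(w=2)

step 1: add edge 5-6 (w=2); MST = {5-6(w=2)}
step 2: add edge 3-5 (w=1); MST = {3-5(w=1) 5-6(w=2)}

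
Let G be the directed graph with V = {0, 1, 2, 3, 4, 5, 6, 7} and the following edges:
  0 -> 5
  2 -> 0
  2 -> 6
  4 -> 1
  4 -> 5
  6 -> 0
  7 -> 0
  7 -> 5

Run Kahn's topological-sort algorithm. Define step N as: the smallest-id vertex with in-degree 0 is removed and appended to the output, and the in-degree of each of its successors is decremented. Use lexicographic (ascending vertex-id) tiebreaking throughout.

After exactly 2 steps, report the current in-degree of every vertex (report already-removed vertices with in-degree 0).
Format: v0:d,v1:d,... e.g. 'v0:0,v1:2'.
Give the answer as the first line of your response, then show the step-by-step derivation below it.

v0:2,v1:1,v2:0,v3:0,v4:0,v5:3,v6:0,v7:0

step 1: output 2; order=[2]; indeg=(2,1,0,0,0,3,0,0)
step 2: output 3; order=[2,3]; indeg=(2,1,0,0,0,3,0,0)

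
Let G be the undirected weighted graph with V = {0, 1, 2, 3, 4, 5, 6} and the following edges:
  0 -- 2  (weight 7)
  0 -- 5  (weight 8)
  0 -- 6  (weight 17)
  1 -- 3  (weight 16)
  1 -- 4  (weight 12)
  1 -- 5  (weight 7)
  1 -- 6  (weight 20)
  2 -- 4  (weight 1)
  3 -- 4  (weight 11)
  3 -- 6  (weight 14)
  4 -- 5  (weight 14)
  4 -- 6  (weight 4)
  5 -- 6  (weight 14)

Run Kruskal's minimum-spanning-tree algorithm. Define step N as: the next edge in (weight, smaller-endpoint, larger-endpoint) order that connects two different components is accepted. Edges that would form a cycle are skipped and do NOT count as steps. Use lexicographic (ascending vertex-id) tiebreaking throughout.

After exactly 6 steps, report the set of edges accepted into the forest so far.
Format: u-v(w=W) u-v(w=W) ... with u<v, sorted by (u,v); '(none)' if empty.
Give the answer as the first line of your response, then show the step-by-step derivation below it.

0-2(w=7) 0-5(w=8) 1-5(w=7) 2-4(w=1) 3-4(w=11) 4-6(w=4)

step 1: add edge 2-4 (w=1); MST = {2-4(w=1)}
step 2: add edge 4-6 (w=4); MST = {2-4(w=1) 4-6(w=4)}
step 3: add edge 0-2 (w=7); MST = {0-2(w=7) 2-4(w=1) 4-6(w=4)}
step 4: add edge 1-5 (w=7); MST = {0-2(w=7) 1-5(w=7) 2-4(w=1) 4-6(w=4)}
step 5: add edge 0-5 (w=8); MST = {0-2(w=7) 0-5(w=8) 1-5(w=7) 2-4(w=1) 4-6(w=4)}
step 6: add edge 3-4 (w=11); MST = {0-2(w=7) 0-5(w=8) 1-5(w=7) 2-4(w=1) 3-4(w=11) 4-6(w=4)}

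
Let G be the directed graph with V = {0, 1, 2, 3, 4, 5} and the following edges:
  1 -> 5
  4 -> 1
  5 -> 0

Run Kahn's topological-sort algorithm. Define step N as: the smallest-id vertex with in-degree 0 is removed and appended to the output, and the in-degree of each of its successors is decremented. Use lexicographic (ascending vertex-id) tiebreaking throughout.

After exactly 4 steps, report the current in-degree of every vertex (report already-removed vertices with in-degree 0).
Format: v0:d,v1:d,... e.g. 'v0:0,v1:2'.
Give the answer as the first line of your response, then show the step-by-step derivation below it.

v0:1,v1:0,v2:0,v3:0,v4:0,v5:0

step 1: output 2; order=[2]; indeg=(1,1,0,0,0,1)
step 2: output 3; order=[2,3]; indeg=(1,1,0,0,0,1)
step 3: output 4; order=[2,3,4]; indeg=(1,0,0,0,0,1)
step 4: output 1; order=[2,3,4,1]; indeg=(1,0,0,0,0,0)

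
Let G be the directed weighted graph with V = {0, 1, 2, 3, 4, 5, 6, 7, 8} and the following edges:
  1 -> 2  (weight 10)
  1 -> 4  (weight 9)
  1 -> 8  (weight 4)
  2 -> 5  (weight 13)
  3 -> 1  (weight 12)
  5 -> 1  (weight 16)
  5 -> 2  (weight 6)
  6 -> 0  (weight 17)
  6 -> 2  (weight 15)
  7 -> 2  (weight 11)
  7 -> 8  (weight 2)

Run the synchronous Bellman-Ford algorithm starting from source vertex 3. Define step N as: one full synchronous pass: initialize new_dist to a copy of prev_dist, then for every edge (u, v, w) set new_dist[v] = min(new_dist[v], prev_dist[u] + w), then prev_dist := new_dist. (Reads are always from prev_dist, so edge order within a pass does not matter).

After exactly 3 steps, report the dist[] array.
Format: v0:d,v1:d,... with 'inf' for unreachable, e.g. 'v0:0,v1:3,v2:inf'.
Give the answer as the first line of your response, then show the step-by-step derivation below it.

v0:inf,v1:12,v2:22,v3:0,v4:21,v5:35,v6:inf,v7:inf,v8:16

step 1: dist = v0:inf,v1:12,v2:inf,v3:0,v4:inf,v5:inf,v6:inf,v7:inf,v8:inf
step 2: dist = v0:inf,v1:12,v2:22,v3:0,v4:21,v5:inf,v6:inf,v7:inf,v8:16
step 3: dist = v0:inf,v1:12,v2:22,v3:0,v4:21,v5:35,v6:inf,v7:inf,v8:16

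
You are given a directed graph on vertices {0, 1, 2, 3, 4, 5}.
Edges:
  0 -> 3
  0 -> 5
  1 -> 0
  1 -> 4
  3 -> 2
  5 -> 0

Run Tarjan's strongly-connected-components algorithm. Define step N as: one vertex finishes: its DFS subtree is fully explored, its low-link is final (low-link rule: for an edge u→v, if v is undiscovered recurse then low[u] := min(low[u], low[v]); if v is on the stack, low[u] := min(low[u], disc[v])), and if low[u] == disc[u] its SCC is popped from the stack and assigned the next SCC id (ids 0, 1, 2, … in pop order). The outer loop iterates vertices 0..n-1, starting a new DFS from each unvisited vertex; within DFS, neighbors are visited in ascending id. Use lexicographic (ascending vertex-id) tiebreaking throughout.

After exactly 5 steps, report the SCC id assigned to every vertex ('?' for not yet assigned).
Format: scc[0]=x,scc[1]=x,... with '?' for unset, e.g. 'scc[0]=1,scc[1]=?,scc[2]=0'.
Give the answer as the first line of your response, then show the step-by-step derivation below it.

scc[0]=2,scc[1]=?,scc[2]=0,scc[3]=1,scc[4]=3,scc[5]=2

step 1: low=(low[0]=0,low[1]=?,low[2]=2,low[3]=1,low[4]=?,low[5]=?); scc=(scc[0]=?,scc[1]=?,scc[2]=0,scc[3]=?,scc[4]=?,scc[5]=?)
step 2: low=(low[0]=0,low[1]=?,low[2]=2,low[3]=1,low[4]=?,low[5]=?); scc=(scc[0]=?,scc[1]=?,scc[2]=0,scc[3]=1,scc[4]=?,scc[5]=?)
step 3: low=(low[0]=0,low[1]=?,low[2]=2,low[3]=1,low[4]=?,low[5]=0); scc=(scc[0]=?,scc[1]=?,scc[2]=0,scc[3]=1,scc[4]=?,scc[5]=?)
step 4: low=(low[0]=0,low[1]=?,low[2]=2,low[3]=1,low[4]=?,low[5]=0); scc=(scc[0]=2,scc[1]=?,scc[2]=0,scc[3]=1,scc[4]=?,scc[5]=2)
step 5: low=(low[0]=0,low[1]=4,low[2]=2,low[3]=1,low[4]=5,low[5]=0); scc=(scc[0]=2,scc[1]=?,scc[2]=0,scc[3]=1,scc[4]=3,scc[5]=2)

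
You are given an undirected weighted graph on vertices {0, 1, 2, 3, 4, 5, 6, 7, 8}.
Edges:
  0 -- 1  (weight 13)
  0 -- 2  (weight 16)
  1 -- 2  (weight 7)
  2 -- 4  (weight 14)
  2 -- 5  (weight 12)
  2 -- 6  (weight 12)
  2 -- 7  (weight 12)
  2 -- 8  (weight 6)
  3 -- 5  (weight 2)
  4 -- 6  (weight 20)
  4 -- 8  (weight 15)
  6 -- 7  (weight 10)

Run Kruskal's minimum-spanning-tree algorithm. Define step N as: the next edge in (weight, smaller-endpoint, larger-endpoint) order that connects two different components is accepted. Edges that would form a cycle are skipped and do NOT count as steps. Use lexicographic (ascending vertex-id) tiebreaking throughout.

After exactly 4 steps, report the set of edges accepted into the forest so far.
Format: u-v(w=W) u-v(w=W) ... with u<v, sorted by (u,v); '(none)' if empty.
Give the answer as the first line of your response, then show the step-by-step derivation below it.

1-2(w=7) 2-8(w=6) 3-5(w=2) 6-7(w=10)

step 1: add edge 3-5 (w=2); MST = {3-5(w=2)}
step 2: add edge 2-8 (w=6); MST = {2-8(w=6) 3-5(w=2)}
step 3: add edge 1-2 (w=7); MST = {1-2(w=7) 2-8(w=6) 3-5(w=2)}
step 4: add edge 6-7 (w=10); MST = {1-2(w=7) 2-8(w=6) 3-5(w=2) 6-7(w=10)}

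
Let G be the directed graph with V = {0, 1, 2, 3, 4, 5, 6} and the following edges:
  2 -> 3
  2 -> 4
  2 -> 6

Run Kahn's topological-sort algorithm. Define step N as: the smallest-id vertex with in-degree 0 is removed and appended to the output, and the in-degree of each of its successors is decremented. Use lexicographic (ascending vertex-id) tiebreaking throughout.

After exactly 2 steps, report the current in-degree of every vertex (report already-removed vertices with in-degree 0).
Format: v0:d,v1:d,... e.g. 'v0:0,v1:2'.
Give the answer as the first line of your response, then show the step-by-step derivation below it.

v0:0,v1:0,v2:0,v3:1,v4:1,v5:0,v6:1

step 1: output 0; order=[0]; indeg=(0,0,0,1,1,0,1)
step 2: output 1; order=[0,1]; indeg=(0,0,0,1,1,0,1)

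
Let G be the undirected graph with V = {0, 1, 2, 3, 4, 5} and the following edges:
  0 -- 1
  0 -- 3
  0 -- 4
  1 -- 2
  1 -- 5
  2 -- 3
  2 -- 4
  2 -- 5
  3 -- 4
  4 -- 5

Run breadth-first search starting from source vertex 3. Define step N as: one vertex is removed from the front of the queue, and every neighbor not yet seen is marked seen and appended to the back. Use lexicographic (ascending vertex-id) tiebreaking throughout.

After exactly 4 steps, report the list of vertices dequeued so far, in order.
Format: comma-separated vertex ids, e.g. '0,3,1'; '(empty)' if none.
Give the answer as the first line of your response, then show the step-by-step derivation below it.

3,0,2,4

step 1: dequeue 3; queue=[0,2,4]; order=3
step 2: dequeue 0; queue=[2,4,1]; order=3,0
step 3: dequeue 2; queue=[4,1,5]; order=3,0,2
step 4: dequeue 4; queue=[1,5]; order=3,0,2,4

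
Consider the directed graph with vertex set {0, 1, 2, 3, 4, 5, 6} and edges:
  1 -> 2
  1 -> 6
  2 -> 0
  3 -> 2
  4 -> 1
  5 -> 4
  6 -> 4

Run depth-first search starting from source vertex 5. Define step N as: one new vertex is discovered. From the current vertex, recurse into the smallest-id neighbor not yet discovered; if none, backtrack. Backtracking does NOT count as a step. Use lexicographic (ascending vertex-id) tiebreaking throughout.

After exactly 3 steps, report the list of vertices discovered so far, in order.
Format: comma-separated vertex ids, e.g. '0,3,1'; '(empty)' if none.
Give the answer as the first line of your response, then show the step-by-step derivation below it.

5,4,1

step 1: discover 5; path=5; order=5
step 2: discover 4; path=5>4; order=5,4
step 3: discover 1; path=5>4>1; order=5,4,1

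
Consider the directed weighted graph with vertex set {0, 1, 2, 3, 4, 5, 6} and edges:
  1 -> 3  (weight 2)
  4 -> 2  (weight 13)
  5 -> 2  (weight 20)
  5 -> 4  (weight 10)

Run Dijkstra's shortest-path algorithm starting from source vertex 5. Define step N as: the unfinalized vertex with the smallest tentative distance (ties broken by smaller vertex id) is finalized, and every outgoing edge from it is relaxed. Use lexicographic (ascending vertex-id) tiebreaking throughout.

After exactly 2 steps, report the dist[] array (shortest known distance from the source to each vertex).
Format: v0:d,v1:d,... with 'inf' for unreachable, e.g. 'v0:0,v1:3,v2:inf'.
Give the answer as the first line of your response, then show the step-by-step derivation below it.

v0:inf,v1:inf,v2:20,v3:inf,v4:10,v5:0,v6:inf

step 1: dist = v0:inf,v1:inf,v2:20,v3:inf,v4:10,v5:0,v6:inf
step 2: dist = v0:inf,v1:inf,v2:20,v3:inf,v4:10,v5:0,v6:inf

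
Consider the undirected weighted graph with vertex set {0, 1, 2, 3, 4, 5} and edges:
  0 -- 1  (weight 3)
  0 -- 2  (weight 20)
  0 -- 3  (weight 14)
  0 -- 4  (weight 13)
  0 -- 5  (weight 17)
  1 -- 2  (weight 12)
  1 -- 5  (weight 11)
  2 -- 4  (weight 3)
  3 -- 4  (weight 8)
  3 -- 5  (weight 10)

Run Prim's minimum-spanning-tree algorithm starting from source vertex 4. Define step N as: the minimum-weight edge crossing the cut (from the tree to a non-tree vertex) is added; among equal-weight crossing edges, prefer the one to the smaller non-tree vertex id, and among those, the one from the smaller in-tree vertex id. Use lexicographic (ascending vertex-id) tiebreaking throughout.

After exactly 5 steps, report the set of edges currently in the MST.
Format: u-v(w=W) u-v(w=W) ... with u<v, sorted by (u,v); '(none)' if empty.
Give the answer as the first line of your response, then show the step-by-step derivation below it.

0-1(w=3) 1-5(w=11) 2-4(w=3) 3-4(w=8) 3-5(w=10)

step 1: add edge 2-4 (w=3); MST = {2-4(w=3)}
step 2: add edge 3-4 (w=8); MST = {2-4(w=3) 3-4(w=8)}
step 3: add edge 3-5 (w=10); MST = {2-4(w=3) 3-4(w=8) 3-5(w=10)}
step 4: add edge 1-5 (w=11); MST = {1-5(w=11) 2-4(w=3) 3-4(w=8) 3-5(w=10)}
step 5: add edge 0-1 (w=3); MST = {0-1(w=3) 1-5(w=11) 2-4(w=3) 3-4(w=8) 3-5(w=10)}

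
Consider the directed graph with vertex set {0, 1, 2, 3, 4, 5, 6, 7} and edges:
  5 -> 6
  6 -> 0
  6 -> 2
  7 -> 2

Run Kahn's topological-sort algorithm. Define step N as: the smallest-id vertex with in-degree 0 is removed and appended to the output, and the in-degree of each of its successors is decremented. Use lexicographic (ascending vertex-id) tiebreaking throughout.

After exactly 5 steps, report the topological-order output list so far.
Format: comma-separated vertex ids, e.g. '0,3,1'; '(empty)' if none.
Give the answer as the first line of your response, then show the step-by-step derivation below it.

1,3,4,5,6

step 1: output 1; order=[1]; indeg=(1,0,2,0,0,0,1,0)
step 2: output 3; order=[1,3]; indeg=(1,0,2,0,0,0,1,0)
step 3: output 4; order=[1,3,4]; indeg=(1,0,2,0,0,0,1,0)
step 4: output 5; order=[1,3,4,5]; indeg=(1,0,2,0,0,0,0,0)
step 5: output 6; order=[1,3,4,5,6]; indeg=(0,0,1,0,0,0,0,0)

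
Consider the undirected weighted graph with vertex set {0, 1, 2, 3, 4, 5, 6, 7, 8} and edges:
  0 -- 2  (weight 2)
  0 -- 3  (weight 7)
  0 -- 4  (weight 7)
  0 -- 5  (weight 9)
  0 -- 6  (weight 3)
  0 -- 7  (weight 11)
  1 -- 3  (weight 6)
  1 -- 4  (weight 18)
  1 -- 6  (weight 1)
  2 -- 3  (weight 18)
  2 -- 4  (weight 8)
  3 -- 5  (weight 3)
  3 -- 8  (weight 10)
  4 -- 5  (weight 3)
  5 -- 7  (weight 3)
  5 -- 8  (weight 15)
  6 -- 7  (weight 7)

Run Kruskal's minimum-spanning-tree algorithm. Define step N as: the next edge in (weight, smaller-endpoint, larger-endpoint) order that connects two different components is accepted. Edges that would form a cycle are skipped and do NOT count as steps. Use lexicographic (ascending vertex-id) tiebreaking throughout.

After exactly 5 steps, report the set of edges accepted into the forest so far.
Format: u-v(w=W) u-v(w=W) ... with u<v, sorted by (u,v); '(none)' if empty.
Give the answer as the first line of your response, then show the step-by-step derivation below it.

0-2(w=2) 0-6(w=3) 1-6(w=1) 3-5(w=3) 4-5(w=3)

step 1: add edge 1-6 (w=1); MST = {1-6(w=1)}
step 2: add edge 0-2 (w=2); MST = {0-2(w=2) 1-6(w=1)}
step 3: add edge 0-6 (w=3); MST = {0-2(w=2) 0-6(w=3) 1-6(w=1)}
step 4: add edge 3-5 (w=3); MST = {0-2(w=2) 0-6(w=3) 1-6(w=1) 3-5(w=3)}
step 5: add edge 4-5 (w=3); MST = {0-2(w=2) 0-6(w=3) 1-6(w=1) 3-5(w=3) 4-5(w=3)}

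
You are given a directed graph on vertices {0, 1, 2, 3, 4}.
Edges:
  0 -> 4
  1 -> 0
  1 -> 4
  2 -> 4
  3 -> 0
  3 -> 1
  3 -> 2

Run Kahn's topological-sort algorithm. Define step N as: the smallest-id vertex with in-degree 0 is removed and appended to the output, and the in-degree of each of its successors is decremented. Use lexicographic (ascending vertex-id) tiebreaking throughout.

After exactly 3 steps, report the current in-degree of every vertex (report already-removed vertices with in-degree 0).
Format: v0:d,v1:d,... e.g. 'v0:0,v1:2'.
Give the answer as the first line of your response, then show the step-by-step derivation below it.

v0:0,v1:0,v2:0,v3:0,v4:1

step 1: output 3; order=[3]; indeg=(1,0,0,0,3)
step 2: output 1; order=[3,1]; indeg=(0,0,0,0,2)
step 3: output 0; order=[3,1,0]; indeg=(0,0,0,0,1)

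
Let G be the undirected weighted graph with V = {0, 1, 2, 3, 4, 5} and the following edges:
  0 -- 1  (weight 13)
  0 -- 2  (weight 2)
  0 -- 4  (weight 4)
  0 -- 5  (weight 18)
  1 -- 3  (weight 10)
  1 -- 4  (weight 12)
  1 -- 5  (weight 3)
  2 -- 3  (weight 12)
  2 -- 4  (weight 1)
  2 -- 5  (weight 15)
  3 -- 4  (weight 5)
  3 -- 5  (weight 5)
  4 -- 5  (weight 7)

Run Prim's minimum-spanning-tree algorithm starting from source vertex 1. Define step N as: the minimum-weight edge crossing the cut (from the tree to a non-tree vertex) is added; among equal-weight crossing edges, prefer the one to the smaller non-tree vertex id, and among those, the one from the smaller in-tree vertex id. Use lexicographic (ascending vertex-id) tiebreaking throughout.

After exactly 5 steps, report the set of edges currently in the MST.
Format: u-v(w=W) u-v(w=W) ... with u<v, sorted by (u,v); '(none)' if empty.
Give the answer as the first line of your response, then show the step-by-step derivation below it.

0-2(w=2) 1-5(w=3) 2-4(w=1) 3-4(w=5) 3-5(w=5)

step 1: add edge 1-5 (w=3); MST = {1-5(w=3)}
step 2: add edge 3-5 (w=5); MST = {1-5(w=3) 3-5(w=5)}
step 3: add edge 3-4 (w=5); MST = {1-5(w=3) 3-4(w=5) 3-5(w=5)}
step 4: add edge 2-4 (w=1); MST = {1-5(w=3) 2-4(w=1) 3-4(w=5) 3-5(w=5)}
step 5: add edge 0-2 (w=2); MST = {0-2(w=2) 1-5(w=3) 2-4(w=1) 3-4(w=5) 3-5(w=5)}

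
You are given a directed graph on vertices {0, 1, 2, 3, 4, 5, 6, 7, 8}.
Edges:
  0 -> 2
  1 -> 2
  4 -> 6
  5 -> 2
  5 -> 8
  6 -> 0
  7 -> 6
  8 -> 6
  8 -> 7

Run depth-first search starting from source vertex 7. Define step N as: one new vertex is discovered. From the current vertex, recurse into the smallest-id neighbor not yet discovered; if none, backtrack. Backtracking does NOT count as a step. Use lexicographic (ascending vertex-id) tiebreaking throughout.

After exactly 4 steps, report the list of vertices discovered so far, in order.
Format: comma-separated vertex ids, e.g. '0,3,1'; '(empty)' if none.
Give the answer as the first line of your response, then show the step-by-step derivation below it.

7,6,0,2

step 1: discover 7; path=7; order=7
step 2: discover 6; path=7>6; order=7,6
step 3: discover 0; path=7>6>0; order=7,6,0
step 4: discover 2; path=7>6>0>2; order=7,6,0,2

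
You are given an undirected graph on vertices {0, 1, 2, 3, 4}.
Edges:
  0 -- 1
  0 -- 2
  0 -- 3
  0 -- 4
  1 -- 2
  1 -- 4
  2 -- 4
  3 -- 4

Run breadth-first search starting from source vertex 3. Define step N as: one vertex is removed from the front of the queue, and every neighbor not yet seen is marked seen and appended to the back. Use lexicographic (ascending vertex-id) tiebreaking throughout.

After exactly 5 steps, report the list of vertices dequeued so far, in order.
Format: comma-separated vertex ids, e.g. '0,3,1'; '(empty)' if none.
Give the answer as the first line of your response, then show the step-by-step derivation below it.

3,0,4,1,2

step 1: dequeue 3; queue=[0,4]; order=3
step 2: dequeue 0; queue=[4,1,2]; order=3,0
step 3: dequeue 4; queue=[1,2]; order=3,0,4
step 4: dequeue 1; queue=[2]; order=3,0,4,1
step 5: dequeue 2; queue=[(empty)]; order=3,0,4,1,2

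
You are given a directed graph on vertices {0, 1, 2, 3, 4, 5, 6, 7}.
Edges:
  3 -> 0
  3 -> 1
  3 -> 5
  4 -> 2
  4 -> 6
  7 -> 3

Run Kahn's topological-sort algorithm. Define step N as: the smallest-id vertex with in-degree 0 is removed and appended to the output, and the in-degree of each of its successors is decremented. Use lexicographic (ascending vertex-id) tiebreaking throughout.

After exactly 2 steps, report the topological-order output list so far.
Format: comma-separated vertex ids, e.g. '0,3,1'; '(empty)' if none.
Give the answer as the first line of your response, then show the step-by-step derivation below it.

4,2

step 1: output 4; order=[4]; indeg=(1,1,0,1,0,1,0,0)
step 2: output 2; order=[4,2]; indeg=(1,1,0,1,0,1,0,0)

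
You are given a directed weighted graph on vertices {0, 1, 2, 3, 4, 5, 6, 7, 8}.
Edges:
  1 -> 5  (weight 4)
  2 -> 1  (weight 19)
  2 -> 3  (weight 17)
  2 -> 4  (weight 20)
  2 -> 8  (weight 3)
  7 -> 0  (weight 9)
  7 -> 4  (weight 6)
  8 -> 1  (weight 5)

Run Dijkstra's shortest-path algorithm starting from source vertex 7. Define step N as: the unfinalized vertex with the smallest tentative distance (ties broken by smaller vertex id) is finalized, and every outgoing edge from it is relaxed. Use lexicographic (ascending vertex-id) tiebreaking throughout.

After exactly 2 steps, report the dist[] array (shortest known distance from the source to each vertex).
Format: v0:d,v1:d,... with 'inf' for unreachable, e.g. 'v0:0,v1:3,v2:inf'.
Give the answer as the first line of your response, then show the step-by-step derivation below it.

v0:9,v1:inf,v2:inf,v3:inf,v4:6,v5:inf,v6:inf,v7:0,v8:inf

step 1: dist = v0:9,v1:inf,v2:inf,v3:inf,v4:6,v5:inf,v6:inf,v7:0,v8:inf
step 2: dist = v0:9,v1:inf,v2:inf,v3:inf,v4:6,v5:inf,v6:inf,v7:0,v8:inf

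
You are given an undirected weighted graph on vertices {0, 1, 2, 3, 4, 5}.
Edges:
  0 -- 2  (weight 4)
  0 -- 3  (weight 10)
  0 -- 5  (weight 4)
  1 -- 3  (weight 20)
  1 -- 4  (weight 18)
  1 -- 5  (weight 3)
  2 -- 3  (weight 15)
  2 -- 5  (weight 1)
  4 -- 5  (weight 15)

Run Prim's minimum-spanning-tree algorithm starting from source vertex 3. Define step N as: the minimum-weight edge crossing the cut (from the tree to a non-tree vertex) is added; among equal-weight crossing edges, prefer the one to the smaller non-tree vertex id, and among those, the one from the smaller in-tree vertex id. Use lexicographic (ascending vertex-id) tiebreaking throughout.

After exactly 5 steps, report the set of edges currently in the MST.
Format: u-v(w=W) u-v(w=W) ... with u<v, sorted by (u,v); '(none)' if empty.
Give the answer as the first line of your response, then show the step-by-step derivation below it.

0-2(w=4) 0-3(w=10) 1-5(w=3) 2-5(w=1) 4-5(w=15)

step 1: add edge 0-3 (w=10); MST = {0-3(w=10)}
step 2: add edge 0-2 (w=4); MST = {0-2(w=4) 0-3(w=10)}
step 3: add edge 2-5 (w=1); MST = {0-2(w=4) 0-3(w=10) 2-5(w=1)}
step 4: add edge 1-5 (w=3); MST = {0-2(w=4) 0-3(w=10) 1-5(w=3) 2-5(w=1)}
step 5: add edge 4-5 (w=15); MST = {0-2(w=4) 0-3(w=10) 1-5(w=3) 2-5(w=1) 4-5(w=15)}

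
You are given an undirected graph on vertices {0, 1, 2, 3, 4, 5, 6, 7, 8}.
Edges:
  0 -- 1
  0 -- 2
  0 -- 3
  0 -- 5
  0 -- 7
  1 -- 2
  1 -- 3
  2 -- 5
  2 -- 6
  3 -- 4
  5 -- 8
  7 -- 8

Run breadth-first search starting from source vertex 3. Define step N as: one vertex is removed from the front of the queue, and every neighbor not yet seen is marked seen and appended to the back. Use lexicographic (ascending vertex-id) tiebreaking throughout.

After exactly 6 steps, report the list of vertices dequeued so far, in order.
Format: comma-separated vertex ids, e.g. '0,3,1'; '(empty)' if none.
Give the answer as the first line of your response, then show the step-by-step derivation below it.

3,0,1,4,2,5

step 1: dequeue 3; queue=[0,1,4]; order=3
step 2: dequeue 0; queue=[1,4,2,5,7]; order=3,0
step 3: dequeue 1; queue=[4,2,5,7]; order=3,0,1
step 4: dequeue 4; queue=[2,5,7]; order=3,0,1,4
step 5: dequeue 2; queue=[5,7,6]; order=3,0,1,4,2
step 6: dequeue 5; queue=[7,6,8]; order=3,0,1,4,2,5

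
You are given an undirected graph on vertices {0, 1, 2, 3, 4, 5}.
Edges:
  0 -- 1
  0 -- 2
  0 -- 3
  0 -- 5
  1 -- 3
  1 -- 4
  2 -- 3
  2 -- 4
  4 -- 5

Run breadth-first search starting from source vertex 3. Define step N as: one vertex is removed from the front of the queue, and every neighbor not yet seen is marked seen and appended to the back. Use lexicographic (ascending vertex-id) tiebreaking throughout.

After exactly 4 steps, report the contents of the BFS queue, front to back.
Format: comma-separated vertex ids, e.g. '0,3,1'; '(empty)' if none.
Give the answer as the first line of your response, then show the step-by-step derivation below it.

5,4

step 1: dequeue 3; queue=[0,1,2]; order=3
step 2: dequeue 0; queue=[1,2,5]; order=3,0
step 3: dequeue 1; queue=[2,5,4]; order=3,0,1
step 4: dequeue 2; queue=[5,4]; order=3,0,1,2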